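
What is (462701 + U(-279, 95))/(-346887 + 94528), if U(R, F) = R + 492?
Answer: -462914/252359 ≈ -1.8343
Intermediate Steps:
U(R, F) = 492 + R
(462701 + U(-279, 95))/(-346887 + 94528) = (462701 + (492 - 279))/(-346887 + 94528) = (462701 + 213)/(-252359) = 462914*(-1/252359) = -462914/252359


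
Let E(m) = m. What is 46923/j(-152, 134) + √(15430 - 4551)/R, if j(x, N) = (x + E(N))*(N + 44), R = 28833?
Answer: -15641/1068 + √10879/28833 ≈ -14.642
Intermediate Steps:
j(x, N) = (44 + N)*(N + x) (j(x, N) = (x + N)*(N + 44) = (N + x)*(44 + N) = (44 + N)*(N + x))
46923/j(-152, 134) + √(15430 - 4551)/R = 46923/(134² + 44*134 + 44*(-152) + 134*(-152)) + √(15430 - 4551)/28833 = 46923/(17956 + 5896 - 6688 - 20368) + √10879*(1/28833) = 46923/(-3204) + √10879/28833 = 46923*(-1/3204) + √10879/28833 = -15641/1068 + √10879/28833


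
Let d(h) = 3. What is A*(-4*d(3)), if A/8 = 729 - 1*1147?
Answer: 40128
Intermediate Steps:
A = -3344 (A = 8*(729 - 1*1147) = 8*(729 - 1147) = 8*(-418) = -3344)
A*(-4*d(3)) = -(-13376)*3 = -3344*(-12) = 40128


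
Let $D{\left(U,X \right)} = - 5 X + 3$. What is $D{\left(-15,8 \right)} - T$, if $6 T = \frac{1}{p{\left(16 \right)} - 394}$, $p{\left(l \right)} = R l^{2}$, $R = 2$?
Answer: $- \frac{26197}{708} \approx -37.001$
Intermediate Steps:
$p{\left(l \right)} = 2 l^{2}$
$D{\left(U,X \right)} = 3 - 5 X$
$T = \frac{1}{708}$ ($T = \frac{1}{6 \left(2 \cdot 16^{2} - 394\right)} = \frac{1}{6 \left(2 \cdot 256 - 394\right)} = \frac{1}{6 \left(512 - 394\right)} = \frac{1}{6 \cdot 118} = \frac{1}{6} \cdot \frac{1}{118} = \frac{1}{708} \approx 0.0014124$)
$D{\left(-15,8 \right)} - T = \left(3 - 40\right) - \frac{1}{708} = -37 - \frac{1}{708} = - \frac{26197}{708}$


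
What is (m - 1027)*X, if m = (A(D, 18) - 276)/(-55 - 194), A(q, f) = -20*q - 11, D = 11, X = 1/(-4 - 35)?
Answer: 6544/249 ≈ 26.281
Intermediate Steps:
X = -1/39 (X = 1/(-39) = -1/39 ≈ -0.025641)
A(q, f) = -11 - 20*q
m = 169/83 (m = ((-11 - 20*11) - 276)/(-55 - 194) = ((-11 - 220) - 276)/(-249) = (-231 - 276)*(-1/249) = -507*(-1/249) = 169/83 ≈ 2.0361)
(m - 1027)*X = (169/83 - 1027)*(-1/39) = -85072/83*(-1/39) = 6544/249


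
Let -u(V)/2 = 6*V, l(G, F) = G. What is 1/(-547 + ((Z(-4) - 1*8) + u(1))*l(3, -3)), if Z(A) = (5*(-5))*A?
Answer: -1/307 ≈ -0.0032573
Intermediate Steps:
u(V) = -12*V
Z(A) = -25*A
1/(-547 + ((Z(-4) - 1*8) + u(1))*l(3, -3)) = 1/(-547 + ((-25*(-4) - 1*8) - 12*1)*3) = 1/(-547 + ((100 - 8) - 12)*3) = 1/(-547 + (92 - 12)*3) = 1/(-547 + 80*3) = 1/(-547 + 240) = 1/(-307) = -1/307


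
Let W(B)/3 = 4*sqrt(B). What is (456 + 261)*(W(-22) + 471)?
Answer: 337707 + 8604*I*sqrt(22) ≈ 3.3771e+5 + 40356.0*I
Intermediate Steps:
W(B) = 12*sqrt(B) (W(B) = 3*(4*sqrt(B)) = 12*sqrt(B))
(456 + 261)*(W(-22) + 471) = (456 + 261)*(12*sqrt(-22) + 471) = 717*(12*(I*sqrt(22)) + 471) = 717*(12*I*sqrt(22) + 471) = 717*(471 + 12*I*sqrt(22)) = 337707 + 8604*I*sqrt(22)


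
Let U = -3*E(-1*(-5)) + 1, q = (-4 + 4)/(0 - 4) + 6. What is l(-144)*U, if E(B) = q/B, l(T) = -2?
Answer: 26/5 ≈ 5.2000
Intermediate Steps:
q = 6 (q = 0/(-4) + 6 = 0*(-¼) + 6 = 0 + 6 = 6)
E(B) = 6/B
U = -13/5 (U = -18/((-1*(-5))) + 1 = -18/5 + 1 = -13/5 ≈ -2.6000)
l(-144)*U = -2*(-13/5) = 26/5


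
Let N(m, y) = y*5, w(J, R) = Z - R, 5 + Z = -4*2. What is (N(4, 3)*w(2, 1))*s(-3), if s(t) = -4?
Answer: 840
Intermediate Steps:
Z = -13 (Z = -5 - 4*2 = -5 - 8 = -13)
w(J, R) = -13 - R
N(m, y) = 5*y
(N(4, 3)*w(2, 1))*s(-3) = ((5*3)*(-13 - 1*1))*(-4) = (15*(-13 - 1))*(-4) = (15*(-14))*(-4) = -210*(-4) = 840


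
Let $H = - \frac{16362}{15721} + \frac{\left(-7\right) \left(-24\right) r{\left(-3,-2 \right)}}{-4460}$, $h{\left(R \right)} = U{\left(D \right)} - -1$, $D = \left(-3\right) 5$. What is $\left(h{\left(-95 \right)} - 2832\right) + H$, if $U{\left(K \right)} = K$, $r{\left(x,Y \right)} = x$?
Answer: $- \frac{49903554874}{17528915} \approx -2846.9$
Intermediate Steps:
$D = -15$
$h{\left(R \right)} = -14$ ($h{\left(R \right)} = -15 - -1 = -15 + 1 = -14$)
$H = - \frac{16262784}{17528915}$ ($H = - \frac{16362}{15721} + \frac{\left(-7\right) \left(-24\right) \left(-3\right)}{-4460} = \left(-16362\right) \frac{1}{15721} + 168 \left(-3\right) \left(- \frac{1}{4460}\right) = - \frac{16362}{15721} - - \frac{126}{1115} = - \frac{16362}{15721} + \frac{126}{1115} = - \frac{16262784}{17528915} \approx -0.92777$)
$\left(h{\left(-95 \right)} - 2832\right) + H = \left(-14 - 2832\right) - \frac{16262784}{17528915} = -2846 - \frac{16262784}{17528915} = - \frac{49903554874}{17528915}$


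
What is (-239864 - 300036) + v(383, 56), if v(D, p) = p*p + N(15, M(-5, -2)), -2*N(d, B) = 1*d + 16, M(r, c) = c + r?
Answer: -1073559/2 ≈ -5.3678e+5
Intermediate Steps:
N(d, B) = -8 - d/2 (N(d, B) = -(1*d + 16)/2 = -(d + 16)/2 = -(16 + d)/2 = -8 - d/2)
v(D, p) = -31/2 + p² (v(D, p) = p*p + (-8 - ½*15) = p² + (-8 - 15/2) = p² - 31/2 = -31/2 + p²)
(-239864 - 300036) + v(383, 56) = (-239864 - 300036) + (-31/2 + 56²) = -539900 + (-31/2 + 3136) = -539900 + 6241/2 = -1073559/2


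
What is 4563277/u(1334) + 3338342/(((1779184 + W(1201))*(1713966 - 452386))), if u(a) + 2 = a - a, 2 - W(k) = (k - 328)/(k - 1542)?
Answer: -436594235252474816387/191351186988105 ≈ -2.2816e+6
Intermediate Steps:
W(k) = 2 - (-328 + k)/(-1542 + k) (W(k) = 2 - (k - 328)/(k - 1542) = 2 - (-328 + k)/(-1542 + k))
u(a) = -2 (u(a) = -2 + (a - a) = -2 + 0 = -2)
4563277/u(1334) + 3338342/(((1779184 + W(1201))*(1713966 - 452386))) = 4563277/(-2) + 3338342/(((1779184 + (-2756 + 1201)/(-1542 + 1201))*(1713966 - 452386))) = 4563277*(-½) + 3338342/(((1779184 - 1555/(-341))*1261580)) = -4563277/2 + 3338342/(((1779184 - 1/341*(-1555))*1261580)) = -4563277/2 + 3338342/(((1779184 + 1555/341)*1261580)) = -4563277/2 + 3338342/(((606703299/341)*1261580)) = -4563277/2 + 3338342/(765404747952420/341) = -4563277/2 + 3338342*(341/765404747952420) = -4563277/2 + 569187311/382702373976210 = -436594235252474816387/191351186988105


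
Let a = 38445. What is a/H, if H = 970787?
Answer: 38445/970787 ≈ 0.039602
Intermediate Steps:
a/H = 38445/970787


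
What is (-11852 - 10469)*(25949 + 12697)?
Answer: -862617366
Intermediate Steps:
(-11852 - 10469)*(25949 + 12697) = -22321*38646 = -862617366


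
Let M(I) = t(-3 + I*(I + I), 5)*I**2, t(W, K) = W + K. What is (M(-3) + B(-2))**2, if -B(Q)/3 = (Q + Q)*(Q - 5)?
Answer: 9216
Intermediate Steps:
t(W, K) = K + W
M(I) = I**2*(2 + 2*I**2) (M(I) = (5 + (-3 + I*(I + I)))*I**2 = (5 + (-3 + I*(2*I)))*I**2 = (5 + (-3 + 2*I**2))*I**2 = (2 + 2*I**2)*I**2 = I**2*(2 + 2*I**2))
B(Q) = -6*Q*(-5 + Q) (B(Q) = -3*(Q + Q)*(Q - 5) = -3*2*Q*(-5 + Q) = -6*Q*(-5 + Q))
(M(-3) + B(-2))**2 = (2*(-3)**2*(1 + (-3)**2) + 6*(-2)*(5 - 1*(-2)))**2 = (2*9*(1 + 9) + 6*(-2)*(5 + 2))**2 = (2*9*10 + 6*(-2)*7)**2 = (180 - 84)**2 = 96**2 = 9216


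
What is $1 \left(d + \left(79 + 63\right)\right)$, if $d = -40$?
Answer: $102$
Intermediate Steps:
$1 \left(d + \left(79 + 63\right)\right) = 1 \left(-40 + \left(79 + 63\right)\right) = 1 \left(-40 + 142\right) = 1 \cdot 102 = 102$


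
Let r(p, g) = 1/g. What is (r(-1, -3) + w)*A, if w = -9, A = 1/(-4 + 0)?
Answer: 7/3 ≈ 2.3333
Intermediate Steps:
A = -¼ (A = 1/(-4) = -¼ ≈ -0.25000)
(r(-1, -3) + w)*A = (1/(-3) - 9)*(-¼) = (-⅓ - 9)*(-¼) = -28/3*(-¼) = 7/3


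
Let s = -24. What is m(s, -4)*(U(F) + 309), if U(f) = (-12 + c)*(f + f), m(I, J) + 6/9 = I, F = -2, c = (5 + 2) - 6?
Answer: -26122/3 ≈ -8707.3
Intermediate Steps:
c = 1 (c = 7 - 6 = 1)
m(I, J) = -⅔ + I
U(f) = -22*f (U(f) = (-12 + 1)*(f + f) = -22*f)
m(s, -4)*(U(F) + 309) = (-⅔ - 24)*(-22*(-2) + 309) = -74*(44 + 309)/3 = -74/3*353 = -26122/3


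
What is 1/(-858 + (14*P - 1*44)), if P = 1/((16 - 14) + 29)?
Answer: -31/27948 ≈ -0.0011092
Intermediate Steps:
P = 1/31 (P = 1/(2 + 29) = 1/31 ≈ 0.032258)
1/(-858 + (14*P - 1*44)) = 1/(-858 + (14*(1/31) - 1*44)) = 1/(-858 + (14/31 - 44)) = 1/(-858 - 1350/31) = 1/(-27948/31) = -31/27948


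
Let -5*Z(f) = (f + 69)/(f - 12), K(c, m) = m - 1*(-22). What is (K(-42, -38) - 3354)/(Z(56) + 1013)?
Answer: -148280/44547 ≈ -3.3286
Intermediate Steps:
K(c, m) = 22 + m (K(c, m) = m + 22 = 22 + m)
Z(f) = -(69 + f)/(5*(-12 + f)) (Z(f) = -(f + 69)/(5*(f - 12)) = -(69 + f)/(5*(-12 + f)))
(K(-42, -38) - 3354)/(Z(56) + 1013) = ((22 - 38) - 3354)/((-69 - 1*56)/(5*(-12 + 56)) + 1013) = (-16 - 3354)/((⅕)*(-69 - 56)/44 + 1013) = -3370/((⅕)*(1/44)*(-125) + 1013) = -3370/(-25/44 + 1013) = -3370/44547/44 = -3370*44/44547 = -148280/44547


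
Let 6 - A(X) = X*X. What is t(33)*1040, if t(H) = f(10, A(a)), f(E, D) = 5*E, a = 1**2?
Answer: 52000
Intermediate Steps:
a = 1
A(X) = 6 - X**2 (A(X) = 6 - X*X = 6 - X**2)
t(H) = 50 (t(H) = 5*10 = 50)
t(33)*1040 = 50*1040 = 52000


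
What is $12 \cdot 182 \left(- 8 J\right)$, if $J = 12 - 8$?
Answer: $-69888$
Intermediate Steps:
$J = 4$ ($J = 12 - 8 = 4$)
$12 \cdot 182 \left(- 8 J\right) = 12 \cdot 182 \left(\left(-8\right) 4\right) = 2184 \left(-32\right) = -69888$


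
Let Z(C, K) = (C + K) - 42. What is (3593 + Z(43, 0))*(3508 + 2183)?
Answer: 20453454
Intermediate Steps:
Z(C, K) = -42 + C + K
(3593 + Z(43, 0))*(3508 + 2183) = (3593 + (-42 + 43 + 0))*(3508 + 2183) = (3593 + 1)*5691 = 3594*5691 = 20453454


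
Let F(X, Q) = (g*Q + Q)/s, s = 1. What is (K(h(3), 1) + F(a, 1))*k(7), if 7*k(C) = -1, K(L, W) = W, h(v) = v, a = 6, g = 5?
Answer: -1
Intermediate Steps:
k(C) = -⅐ (k(C) = (⅐)*(-1) = -⅐)
F(X, Q) = 6*Q (F(X, Q) = (5*Q + Q)/1 = (6*Q)*1 = 6*Q)
(K(h(3), 1) + F(a, 1))*k(7) = (1 + 6*1)*(-⅐) = (1 + 6)*(-⅐) = 7*(-⅐) = -1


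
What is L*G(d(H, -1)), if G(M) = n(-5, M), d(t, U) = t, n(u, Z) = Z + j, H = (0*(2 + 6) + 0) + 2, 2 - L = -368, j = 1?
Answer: 1110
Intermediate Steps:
L = 370 (L = 2 - 1*(-368) = 2 + 368 = 370)
H = 2 (H = (0*8 + 0) + 2 = (0 + 0) + 2 = 0 + 2 = 2)
n(u, Z) = 1 + Z (n(u, Z) = Z + 1 = 1 + Z)
G(M) = 1 + M
L*G(d(H, -1)) = 370*(1 + 2) = 370*3 = 1110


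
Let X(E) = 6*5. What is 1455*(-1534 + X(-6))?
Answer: -2188320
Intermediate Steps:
X(E) = 30
1455*(-1534 + X(-6)) = 1455*(-1534 + 30) = 1455*(-1504) = -2188320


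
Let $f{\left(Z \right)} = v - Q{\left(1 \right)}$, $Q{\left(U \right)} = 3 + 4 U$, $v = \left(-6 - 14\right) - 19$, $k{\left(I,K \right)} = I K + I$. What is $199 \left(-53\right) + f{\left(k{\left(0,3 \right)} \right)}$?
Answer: $-10593$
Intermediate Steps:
$k{\left(I,K \right)} = I + I K$
$v = -39$ ($v = -20 - 19 = -39$)
$f{\left(Z \right)} = -46$ ($f{\left(Z \right)} = -39 - \left(3 + 4 \cdot 1\right) = -39 - \left(3 + 4\right) = -39 - 7 = -46$)
$199 \left(-53\right) + f{\left(k{\left(0,3 \right)} \right)} = 199 \left(-53\right) - 46 = -10547 - 46 = -10593$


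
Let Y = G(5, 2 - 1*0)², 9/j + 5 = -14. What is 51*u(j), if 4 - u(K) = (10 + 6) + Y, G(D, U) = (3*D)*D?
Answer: -287487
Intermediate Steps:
j = -9/19 (j = 9/(-5 - 14) = 9/(-19) = 9*(-1/19) = -9/19 ≈ -0.47368)
G(D, U) = 3*D²
Y = 5625 (Y = (3*5²)² = (3*25)² = 75² = 5625)
u(K) = -5637 (u(K) = 4 - ((10 + 6) + 5625) = 4 - (16 + 5625) = 4 - 1*5641 = 4 - 5641 = -5637)
51*u(j) = 51*(-5637) = -287487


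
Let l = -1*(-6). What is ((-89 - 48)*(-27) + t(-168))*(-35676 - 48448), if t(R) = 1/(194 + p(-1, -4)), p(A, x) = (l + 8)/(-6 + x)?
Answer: -299661633608/963 ≈ -3.1118e+8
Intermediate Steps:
l = 6
p(A, x) = 14/(-6 + x) (p(A, x) = (6 + 8)/(-6 + x) = 14/(-6 + x))
t(R) = 5/963 (t(R) = 1/(194 + 14/(-6 - 4)) = 1/(194 + 14/(-10)) = 1/(194 + 14*(-⅒)) = 1/(194 - 7/5) = 1/(963/5) = 5/963)
((-89 - 48)*(-27) + t(-168))*(-35676 - 48448) = ((-89 - 48)*(-27) + 5/963)*(-35676 - 48448) = (-137*(-27) + 5/963)*(-84124) = (3699 + 5/963)*(-84124) = (3562142/963)*(-84124) = -299661633608/963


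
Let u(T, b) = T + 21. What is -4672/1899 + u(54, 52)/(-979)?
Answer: -4716313/1859121 ≈ -2.5368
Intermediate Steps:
u(T, b) = 21 + T
-4672/1899 + u(54, 52)/(-979) = -4672/1899 + (21 + 54)/(-979) = -4672*1/1899 + 75*(-1/979) = -4672/1899 - 75/979 = -4716313/1859121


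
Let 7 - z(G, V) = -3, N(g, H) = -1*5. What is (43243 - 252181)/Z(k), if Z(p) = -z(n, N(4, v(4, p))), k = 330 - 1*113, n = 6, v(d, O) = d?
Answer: 104469/5 ≈ 20894.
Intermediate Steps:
N(g, H) = -5
k = 217 (k = 330 - 113 = 217)
z(G, V) = 10 (z(G, V) = 7 - 1*(-3) = 7 + 3 = 10)
Z(p) = -10 (Z(p) = -1*10 = -10)
(43243 - 252181)/Z(k) = (43243 - 252181)/(-10) = -208938*(-⅒) = 104469/5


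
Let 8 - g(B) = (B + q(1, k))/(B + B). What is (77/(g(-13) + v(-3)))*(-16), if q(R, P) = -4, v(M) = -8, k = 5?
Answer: 32032/17 ≈ 1884.2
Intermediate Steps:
g(B) = 8 - (-4 + B)/(2*B) (g(B) = 8 - (B - 4)/(B + B) = 8 - (-4 + B)/(2*B))
(77/(g(-13) + v(-3)))*(-16) = (77/((15/2 + 2/(-13)) - 8))*(-16) = (77/((15/2 + 2*(-1/13)) - 8))*(-16) = (77/((15/2 - 2/13) - 8))*(-16) = (77/(191/26 - 8))*(-16) = (77/(-17/26))*(-16) = -26/17*77*(-16) = -2002/17*(-16) = 32032/17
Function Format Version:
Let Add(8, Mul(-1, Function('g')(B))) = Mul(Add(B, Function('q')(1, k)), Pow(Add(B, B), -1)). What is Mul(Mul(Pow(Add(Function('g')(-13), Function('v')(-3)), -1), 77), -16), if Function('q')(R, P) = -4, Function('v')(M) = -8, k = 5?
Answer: Rational(32032, 17) ≈ 1884.2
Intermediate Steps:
Function('g')(B) = Add(8, Mul(Rational(-1, 2), Pow(B, -1), Add(-4, B))) (Function('g')(B) = Add(8, Mul(-1, Mul(Add(B, -4), Pow(Add(B, B), -1)))) = Add(8, Mul(-1, Mul(Add(-4, B), Pow(Mul(2, B), -1)))) = Add(8, Mul(-1, Mul(Add(-4, B), Mul(Rational(1, 2), Pow(B, -1))))) = Add(8, Mul(-1, Mul(Rational(1, 2), Pow(B, -1), Add(-4, B)))) = Add(8, Mul(Rational(-1, 2), Pow(B, -1), Add(-4, B))))
Mul(Mul(Pow(Add(Function('g')(-13), Function('v')(-3)), -1), 77), -16) = Mul(Mul(Pow(Add(Add(Rational(15, 2), Mul(2, Pow(-13, -1))), -8), -1), 77), -16) = Mul(Mul(Pow(Add(Add(Rational(15, 2), Mul(2, Rational(-1, 13))), -8), -1), 77), -16) = Mul(Mul(Pow(Add(Add(Rational(15, 2), Rational(-2, 13)), -8), -1), 77), -16) = Mul(Mul(Pow(Add(Rational(191, 26), -8), -1), 77), -16) = Mul(Mul(Pow(Rational(-17, 26), -1), 77), -16) = Mul(Mul(Rational(-26, 17), 77), -16) = Mul(Rational(-2002, 17), -16) = Rational(32032, 17)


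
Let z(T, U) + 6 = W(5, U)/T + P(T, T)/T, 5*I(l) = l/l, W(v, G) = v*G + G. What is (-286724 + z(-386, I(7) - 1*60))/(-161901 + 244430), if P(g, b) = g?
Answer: -276692588/79640485 ≈ -3.4743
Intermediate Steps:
W(v, G) = G + G*v (W(v, G) = G*v + G = G + G*v)
I(l) = ⅕ (I(l) = (l/l)/5 = (⅕)*1 = ⅕)
z(T, U) = -5 + 6*U/T (z(T, U) = -6 + ((U*(1 + 5))/T + T/T) = -6 + ((U*6)/T + 1) = -6 + ((6*U)/T + 1) = -6 + (6*U/T + 1) = -6 + (1 + 6*U/T) = -5 + 6*U/T)
(-286724 + z(-386, I(7) - 1*60))/(-161901 + 244430) = (-286724 + (-5 + 6*(⅕ - 1*60)/(-386)))/(-161901 + 244430) = (-286724 + (-5 + 6*(⅕ - 60)*(-1/386)))/82529 = (-286724 + (-5 + 6*(-299/5)*(-1/386)))*(1/82529) = (-286724 + (-5 + 897/965))*(1/82529) = (-286724 - 3928/965)*(1/82529) = -276692588/965*1/82529 = -276692588/79640485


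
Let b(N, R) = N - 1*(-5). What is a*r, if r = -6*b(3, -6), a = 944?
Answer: -45312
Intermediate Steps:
b(N, R) = 5 + N (b(N, R) = N + 5 = 5 + N)
r = -48 (r = -6*(5 + 3) = -6*8 = -48)
a*r = 944*(-48) = -45312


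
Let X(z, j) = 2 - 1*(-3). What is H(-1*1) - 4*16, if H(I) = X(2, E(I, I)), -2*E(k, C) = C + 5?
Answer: -59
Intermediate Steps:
E(k, C) = -5/2 - C/2 (E(k, C) = -(C + 5)/2 = -(5 + C)/2 = -5/2 - C/2)
X(z, j) = 5 (X(z, j) = 2 + 3 = 5)
H(I) = 5
H(-1*1) - 4*16 = 5 - 4*16 = 5 - 64 = -59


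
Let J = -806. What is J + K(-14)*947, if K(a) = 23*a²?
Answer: 4268270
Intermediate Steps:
J + K(-14)*947 = -806 + (23*(-14)²)*947 = -806 + (23*196)*947 = -806 + 4508*947 = -806 + 4269076 = 4268270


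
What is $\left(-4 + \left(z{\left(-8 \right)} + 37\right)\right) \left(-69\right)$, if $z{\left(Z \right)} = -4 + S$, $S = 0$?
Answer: $-2001$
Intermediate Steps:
$z{\left(Z \right)} = -4$ ($z{\left(Z \right)} = -4 + 0 = -4$)
$\left(-4 + \left(z{\left(-8 \right)} + 37\right)\right) \left(-69\right) = \left(-4 + \left(-4 + 37\right)\right) \left(-69\right) = \left(-4 + 33\right) \left(-69\right) = 29 \left(-69\right) = -2001$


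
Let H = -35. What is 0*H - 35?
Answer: -35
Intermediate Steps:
0*H - 35 = 0*(-35) - 35 = 0 - 35 = -35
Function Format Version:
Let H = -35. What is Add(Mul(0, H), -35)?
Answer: -35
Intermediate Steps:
Add(Mul(0, H), -35) = Add(Mul(0, -35), -35) = Add(0, -35) = -35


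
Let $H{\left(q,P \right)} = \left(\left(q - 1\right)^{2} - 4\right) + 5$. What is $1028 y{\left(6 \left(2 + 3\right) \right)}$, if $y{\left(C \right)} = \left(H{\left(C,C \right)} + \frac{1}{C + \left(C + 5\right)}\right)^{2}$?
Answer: $\frac{3079355867108}{4225} \approx 7.2884 \cdot 10^{8}$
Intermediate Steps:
$H{\left(q,P \right)} = 1 + \left(-1 + q\right)^{2}$ ($H{\left(q,P \right)} = \left(\left(-1 + q\right)^{2} - 4\right) + 5 = \left(-4 + \left(-1 + q\right)^{2}\right) + 5 = 1 + \left(-1 + q\right)^{2}$)
$y{\left(C \right)} = \left(1 + \left(-1 + C\right)^{2} + \frac{1}{5 + 2 C}\right)^{2}$ ($y{\left(C \right)} = \left(\left(1 + \left(-1 + C\right)^{2}\right) + \frac{1}{C + \left(C + 5\right)}\right)^{2} = \left(\left(1 + \left(-1 + C\right)^{2}\right) + \frac{1}{C + \left(5 + C\right)}\right)^{2} = \left(\left(1 + \left(-1 + C\right)^{2}\right) + \frac{1}{5 + 2 C}\right)^{2} = \left(1 + \left(-1 + C\right)^{2} + \frac{1}{5 + 2 C}\right)^{2}$)
$1028 y{\left(6 \left(2 + 3\right) \right)} = 1028 \frac{\left(6 + 5 \left(-1 + 6 \left(2 + 3\right)\right)^{2} + 2 \cdot 6 \left(2 + 3\right) \left(1 + \left(-1 + 6 \left(2 + 3\right)\right)^{2}\right)\right)^{2}}{\left(5 + 2 \cdot 6 \left(2 + 3\right)\right)^{2}} = 1028 \frac{\left(6 + 5 \left(-1 + 6 \cdot 5\right)^{2} + 2 \cdot 6 \cdot 5 \left(1 + \left(-1 + 6 \cdot 5\right)^{2}\right)\right)^{2}}{\left(5 + 2 \cdot 6 \cdot 5\right)^{2}} = 1028 \frac{\left(6 + 5 \left(-1 + 30\right)^{2} + 2 \cdot 30 \left(1 + \left(-1 + 30\right)^{2}\right)\right)^{2}}{\left(5 + 2 \cdot 30\right)^{2}} = 1028 \frac{\left(6 + 5 \cdot 29^{2} + 2 \cdot 30 \left(1 + 29^{2}\right)\right)^{2}}{\left(5 + 60\right)^{2}} = 1028 \frac{\left(6 + 5 \cdot 841 + 2 \cdot 30 \left(1 + 841\right)\right)^{2}}{4225} = 1028 \frac{\left(6 + 4205 + 2 \cdot 30 \cdot 842\right)^{2}}{4225} = 1028 \frac{\left(6 + 4205 + 50520\right)^{2}}{4225} = 1028 \frac{54731^{2}}{4225} = 1028 \cdot \frac{1}{4225} \cdot 2995482361 = 1028 \cdot \frac{2995482361}{4225} = \frac{3079355867108}{4225}$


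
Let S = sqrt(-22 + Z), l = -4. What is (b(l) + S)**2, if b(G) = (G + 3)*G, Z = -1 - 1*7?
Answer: -14 + 8*I*sqrt(30) ≈ -14.0 + 43.818*I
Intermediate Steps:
Z = -8 (Z = -1 - 7 = -8)
b(G) = G*(3 + G) (b(G) = (3 + G)*G = G*(3 + G))
S = I*sqrt(30) (S = sqrt(-22 - 8) = sqrt(-30) = I*sqrt(30) ≈ 5.4772*I)
(b(l) + S)**2 = (-4*(3 - 4) + I*sqrt(30))**2 = (-4*(-1) + I*sqrt(30))**2 = (4 + I*sqrt(30))**2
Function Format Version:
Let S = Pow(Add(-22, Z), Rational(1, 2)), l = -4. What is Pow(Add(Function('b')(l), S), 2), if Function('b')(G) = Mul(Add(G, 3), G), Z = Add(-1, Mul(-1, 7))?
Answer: Add(-14, Mul(8, I, Pow(30, Rational(1, 2)))) ≈ Add(-14.000, Mul(43.818, I))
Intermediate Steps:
Z = -8 (Z = Add(-1, -7) = -8)
Function('b')(G) = Mul(G, Add(3, G)) (Function('b')(G) = Mul(Add(3, G), G) = Mul(G, Add(3, G)))
S = Mul(I, Pow(30, Rational(1, 2))) (S = Pow(Add(-22, -8), Rational(1, 2)) = Pow(-30, Rational(1, 2)) = Mul(I, Pow(30, Rational(1, 2))) ≈ Mul(5.4772, I))
Pow(Add(Function('b')(l), S), 2) = Pow(Add(Mul(-4, Add(3, -4)), Mul(I, Pow(30, Rational(1, 2)))), 2) = Pow(Add(Mul(-4, -1), Mul(I, Pow(30, Rational(1, 2)))), 2) = Pow(Add(4, Mul(I, Pow(30, Rational(1, 2)))), 2)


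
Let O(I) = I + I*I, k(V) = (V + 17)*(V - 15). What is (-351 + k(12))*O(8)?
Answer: -31536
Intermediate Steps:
k(V) = (-15 + V)*(17 + V) (k(V) = (17 + V)*(-15 + V) = (-15 + V)*(17 + V))
O(I) = I + I**2
(-351 + k(12))*O(8) = (-351 + (-255 + 12**2 + 2*12))*(8*(1 + 8)) = (-351 + (-255 + 144 + 24))*(8*9) = (-351 - 87)*72 = -438*72 = -31536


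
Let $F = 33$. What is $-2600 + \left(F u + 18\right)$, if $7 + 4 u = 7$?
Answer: $-2582$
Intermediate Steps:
$u = 0$ ($u = - \frac{7}{4} + \frac{1}{4} \cdot 7 = - \frac{7}{4} + \frac{7}{4} = 0$)
$-2600 + \left(F u + 18\right) = -2600 + \left(33 \cdot 0 + 18\right) = -2600 + \left(0 + 18\right) = -2600 + 18 = -2582$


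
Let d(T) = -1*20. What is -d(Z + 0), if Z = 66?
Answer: 20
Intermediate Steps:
d(T) = -20
-d(Z + 0) = -1*(-20) = 20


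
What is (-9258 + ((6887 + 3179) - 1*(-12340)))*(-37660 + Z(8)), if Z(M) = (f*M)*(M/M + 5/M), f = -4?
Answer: -495837376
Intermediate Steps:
Z(M) = -4*M*(1 + 5/M) (Z(M) = (-4*M)*(M/M + 5/M) = (-4*M)*(1 + 5/M) = -4*M*(1 + 5/M))
(-9258 + ((6887 + 3179) - 1*(-12340)))*(-37660 + Z(8)) = (-9258 + ((6887 + 3179) - 1*(-12340)))*(-37660 + (-20 - 4*8)) = (-9258 + (10066 + 12340))*(-37660 + (-20 - 32)) = (-9258 + 22406)*(-37660 - 52) = 13148*(-37712) = -495837376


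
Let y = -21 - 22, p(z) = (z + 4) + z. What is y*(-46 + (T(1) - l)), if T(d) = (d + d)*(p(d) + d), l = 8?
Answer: 1720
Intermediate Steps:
p(z) = 4 + 2*z (p(z) = (4 + z) + z = 4 + 2*z)
y = -43
T(d) = 2*d*(4 + 3*d) (T(d) = (d + d)*((4 + 2*d) + d) = (2*d)*(4 + 3*d) = 2*d*(4 + 3*d))
y*(-46 + (T(1) - l)) = -43*(-46 + (2*1*(4 + 3*1) - 1*8)) = -43*(-46 + (2*1*(4 + 3) - 8)) = -43*(-46 + (2*1*7 - 8)) = -43*(-46 + (14 - 8)) = -43*(-46 + 6) = -43*(-40) = 1720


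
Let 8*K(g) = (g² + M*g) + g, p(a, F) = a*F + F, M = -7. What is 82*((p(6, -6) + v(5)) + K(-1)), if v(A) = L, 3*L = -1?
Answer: -40795/12 ≈ -3399.6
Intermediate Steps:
L = -⅓ (L = (⅓)*(-1) = -⅓ ≈ -0.33333)
p(a, F) = F + F*a (p(a, F) = F*a + F = F + F*a)
v(A) = -⅓
K(g) = -3*g/4 + g²/8 (K(g) = ((g² - 7*g) + g)/8 = (g² - 6*g)/8 = -3*g/4 + g²/8)
82*((p(6, -6) + v(5)) + K(-1)) = 82*((-6*(1 + 6) - ⅓) + (⅛)*(-1)*(-6 - 1)) = 82*((-6*7 - ⅓) + (⅛)*(-1)*(-7)) = 82*((-42 - ⅓) + 7/8) = 82*(-127/3 + 7/8) = 82*(-995/24) = -40795/12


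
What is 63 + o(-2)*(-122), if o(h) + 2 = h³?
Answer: 1283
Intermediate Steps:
o(h) = -2 + h³
63 + o(-2)*(-122) = 63 + (-2 + (-2)³)*(-122) = 63 + (-2 - 8)*(-122) = 63 - 10*(-122) = 63 + 1220 = 1283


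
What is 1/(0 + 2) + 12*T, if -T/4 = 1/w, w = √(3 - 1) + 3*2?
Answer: -271/34 + 24*√2/17 ≈ -5.9741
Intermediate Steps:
w = 6 + √2 (w = √2 + 6 = 6 + √2 ≈ 7.4142)
T = -4/(6 + √2) ≈ -0.53950
1/(0 + 2) + 12*T = 1/(0 + 2) + 12*(-12/17 + 2*√2/17) = 1/2 + (-144/17 + 24*√2/17) = ½ + (-144/17 + 24*√2/17) = -271/34 + 24*√2/17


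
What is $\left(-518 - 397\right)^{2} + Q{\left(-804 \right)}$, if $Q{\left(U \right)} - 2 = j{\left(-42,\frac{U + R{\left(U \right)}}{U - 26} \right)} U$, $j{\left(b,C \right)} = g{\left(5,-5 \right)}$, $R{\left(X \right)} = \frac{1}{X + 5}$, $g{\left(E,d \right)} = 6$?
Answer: $832403$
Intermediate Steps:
$R{\left(X \right)} = \frac{1}{5 + X}$
$j{\left(b,C \right)} = 6$
$Q{\left(U \right)} = 2 + 6 U$
$\left(-518 - 397\right)^{2} + Q{\left(-804 \right)} = \left(-518 - 397\right)^{2} + \left(2 + 6 \left(-804\right)\right) = \left(-915\right)^{2} + \left(2 - 4824\right) = 837225 - 4822 = 832403$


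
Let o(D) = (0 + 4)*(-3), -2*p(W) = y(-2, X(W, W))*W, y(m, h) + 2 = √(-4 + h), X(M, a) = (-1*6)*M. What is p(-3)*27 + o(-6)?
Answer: -93 + 81*√14/2 ≈ 58.537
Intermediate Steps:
X(M, a) = -6*M
y(m, h) = -2 + √(-4 + h)
p(W) = -W*(-2 + √(-4 - 6*W))/2 (p(W) = -(-2 + √(-4 - 6*W))*W/2 = -W*(-2 + √(-4 - 6*W))/2)
o(D) = -12 (o(D) = 4*(-3) = -12)
p(-3)*27 + o(-6) = ((½)*(-3)*(2 - √(-4 - 6*(-3))))*27 - 12 = ((½)*(-3)*(2 - √(-4 + 18)))*27 - 12 = ((½)*(-3)*(2 - √14))*27 - 12 = (-3 + 3*√14/2)*27 - 12 = (-81 + 81*√14/2) - 12 = -93 + 81*√14/2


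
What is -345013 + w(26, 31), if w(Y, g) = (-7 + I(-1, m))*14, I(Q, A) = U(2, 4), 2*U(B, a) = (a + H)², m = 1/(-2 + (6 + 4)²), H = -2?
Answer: -345083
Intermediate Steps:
m = 1/98 (m = 1/(-2 + 10²) = 1/(-2 + 100) = 1/98 ≈ 0.010204)
U(B, a) = (-2 + a)²/2 (U(B, a) = (a - 2)²/2 = (-2 + a)²/2)
I(Q, A) = 2 (I(Q, A) = (-2 + 4)²/2 = (½)*2² = (½)*4 = 2)
w(Y, g) = -70 (w(Y, g) = (-7 + 2)*14 = -5*14 = -70)
-345013 + w(26, 31) = -345013 - 70 = -345083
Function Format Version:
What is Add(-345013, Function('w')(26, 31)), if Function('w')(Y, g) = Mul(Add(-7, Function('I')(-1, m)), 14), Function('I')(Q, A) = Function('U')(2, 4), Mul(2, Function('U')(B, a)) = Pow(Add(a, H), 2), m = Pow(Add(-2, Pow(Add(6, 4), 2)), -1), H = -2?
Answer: -345083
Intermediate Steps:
m = Rational(1, 98) (m = Pow(Add(-2, Pow(10, 2)), -1) = Pow(Add(-2, 100), -1) = Pow(98, -1) = Rational(1, 98) ≈ 0.010204)
Function('U')(B, a) = Mul(Rational(1, 2), Pow(Add(-2, a), 2)) (Function('U')(B, a) = Mul(Rational(1, 2), Pow(Add(a, -2), 2)) = Mul(Rational(1, 2), Pow(Add(-2, a), 2)))
Function('I')(Q, A) = 2 (Function('I')(Q, A) = Mul(Rational(1, 2), Pow(Add(-2, 4), 2)) = Mul(Rational(1, 2), Pow(2, 2)) = Mul(Rational(1, 2), 4) = 2)
Function('w')(Y, g) = -70 (Function('w')(Y, g) = Mul(Add(-7, 2), 14) = Mul(-5, 14) = -70)
Add(-345013, Function('w')(26, 31)) = Add(-345013, -70) = -345083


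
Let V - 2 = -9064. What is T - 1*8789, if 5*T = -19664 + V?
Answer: -72671/5 ≈ -14534.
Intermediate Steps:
V = -9062 (V = 2 - 9064 = -9062)
T = -28726/5 (T = (-19664 - 9062)/5 = (⅕)*(-28726) = -28726/5 ≈ -5745.2)
T - 1*8789 = -28726/5 - 1*8789 = -28726/5 - 8789 = -72671/5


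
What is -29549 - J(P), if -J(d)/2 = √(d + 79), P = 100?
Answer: -29549 + 2*√179 ≈ -29522.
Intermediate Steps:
J(d) = -2*√(79 + d) (J(d) = -2*√(d + 79) = -2*√(79 + d))
-29549 - J(P) = -29549 - (-2)*√(79 + 100) = -29549 - (-2)*√179 = -29549 + 2*√179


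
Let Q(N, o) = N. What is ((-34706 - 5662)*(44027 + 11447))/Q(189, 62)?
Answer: -746458144/63 ≈ -1.1849e+7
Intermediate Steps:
((-34706 - 5662)*(44027 + 11447))/Q(189, 62) = ((-34706 - 5662)*(44027 + 11447))/189 = -40368*55474*(1/189) = -2239374432*1/189 = -746458144/63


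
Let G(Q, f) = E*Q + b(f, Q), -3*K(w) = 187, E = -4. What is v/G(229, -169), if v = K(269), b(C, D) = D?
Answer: 187/2061 ≈ 0.090733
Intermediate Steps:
K(w) = -187/3 (K(w) = -1/3*187 = -187/3)
v = -187/3 ≈ -62.333
G(Q, f) = -3*Q (G(Q, f) = -4*Q + Q = -3*Q)
v/G(229, -169) = -187/(3*((-3*229))) = -187/3/(-687) = -187/3*(-1/687) = 187/2061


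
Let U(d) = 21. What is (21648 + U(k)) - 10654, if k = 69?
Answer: 11015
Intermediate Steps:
(21648 + U(k)) - 10654 = (21648 + 21) - 10654 = 21669 - 10654 = 11015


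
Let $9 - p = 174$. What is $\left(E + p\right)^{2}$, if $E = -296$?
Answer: $212521$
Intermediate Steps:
$p = -165$ ($p = 9 - 174 = -165$)
$\left(E + p\right)^{2} = \left(-296 - 165\right)^{2} = \left(-461\right)^{2} = 212521$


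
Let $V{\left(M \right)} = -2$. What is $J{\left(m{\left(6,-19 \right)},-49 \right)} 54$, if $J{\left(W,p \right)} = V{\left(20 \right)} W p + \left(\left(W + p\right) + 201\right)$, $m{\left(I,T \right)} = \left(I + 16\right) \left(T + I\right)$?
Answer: $-1520748$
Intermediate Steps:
$m{\left(I,T \right)} = \left(16 + I\right) \left(I + T\right)$
$J{\left(W,p \right)} = 201 + W + p - 2 W p$ ($J{\left(W,p \right)} = - 2 W p + \left(\left(W + p\right) + 201\right) = - 2 W p + \left(201 + W + p\right) = 201 + W + p - 2 W p$)
$J{\left(m{\left(6,-19 \right)},-49 \right)} 54 = \left(201 + \left(6^{2} + 16 \cdot 6 + 16 \left(-19\right) + 6 \left(-19\right)\right) - 49 - 2 \left(6^{2} + 16 \cdot 6 + 16 \left(-19\right) + 6 \left(-19\right)\right) \left(-49\right)\right) 54 = \left(201 + \left(36 + 96 - 304 - 114\right) - 49 - 2 \left(36 + 96 - 304 - 114\right) \left(-49\right)\right) 54 = \left(201 - 286 - 49 - \left(-572\right) \left(-49\right)\right) 54 = \left(201 - 286 - 49 - 28028\right) 54 = \left(-28162\right) 54 = -1520748$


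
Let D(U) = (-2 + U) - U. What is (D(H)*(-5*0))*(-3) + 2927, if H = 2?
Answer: 2927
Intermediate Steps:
D(U) = -2
(D(H)*(-5*0))*(-3) + 2927 = -(-10)*0*(-3) + 2927 = -2*0*(-3) + 2927 = 0*(-3) + 2927 = 0 + 2927 = 2927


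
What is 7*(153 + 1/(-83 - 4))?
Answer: 93170/87 ≈ 1070.9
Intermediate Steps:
7*(153 + 1/(-83 - 4)) = 7*(153 + 1/(-87)) = 7*(153 - 1/87) = 7*(13310/87) = 93170/87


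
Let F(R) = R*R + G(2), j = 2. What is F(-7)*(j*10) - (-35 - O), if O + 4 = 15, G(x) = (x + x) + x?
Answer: 1146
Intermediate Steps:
G(x) = 3*x (G(x) = 2*x + x = 3*x)
O = 11 (O = -4 + 15 = 11)
F(R) = 6 + R² (F(R) = R*R + 3*2 = R² + 6 = 6 + R²)
F(-7)*(j*10) - (-35 - O) = (6 + (-7)²)*(2*10) - (-35 - 1*11) = (6 + 49)*20 - (-35 - 11) = 55*20 - 1*(-46) = 1100 + 46 = 1146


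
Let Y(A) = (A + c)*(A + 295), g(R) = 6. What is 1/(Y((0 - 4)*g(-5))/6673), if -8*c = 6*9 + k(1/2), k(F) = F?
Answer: -106768/133603 ≈ -0.79914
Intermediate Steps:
c = -109/16 (c = -(6*9 + 1/2)/8 = -(54 + ½)/8 = -⅛*109/2 = -109/16 ≈ -6.8125)
Y(A) = (295 + A)*(-109/16 + A) (Y(A) = (A - 109/16)*(A + 295) = (-109/16 + A)*(295 + A) = (295 + A)*(-109/16 + A))
1/(Y((0 - 4)*g(-5))/6673) = 1/((-32155/16 + ((0 - 4)*6)² + 4611*((0 - 4)*6)/16)/6673) = 1/((-32155/16 + (-4*6)² + 4611*(-4*6)/16)*(1/6673)) = 1/((-32155/16 + (-24)² + (4611/16)*(-24))*(1/6673)) = 1/((-32155/16 + 576 - 13833/2)*(1/6673)) = 1/(-133603/16*1/6673) = 1/(-133603/106768) = -106768/133603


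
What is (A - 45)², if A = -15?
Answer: 3600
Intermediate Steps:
(A - 45)² = (-15 - 45)² = (-60)² = 3600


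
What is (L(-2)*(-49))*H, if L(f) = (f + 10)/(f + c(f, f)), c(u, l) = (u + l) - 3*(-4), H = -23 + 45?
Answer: -4312/3 ≈ -1437.3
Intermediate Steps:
H = 22
c(u, l) = 12 + l + u (c(u, l) = (l + u) + 12 = 12 + l + u)
L(f) = (10 + f)/(12 + 3*f) (L(f) = (f + 10)/(f + (12 + f + f)) = (10 + f)/(f + (12 + 2*f)) = (10 + f)/(12 + 3*f))
(L(-2)*(-49))*H = (((10 - 2)/(3*(4 - 2)))*(-49))*22 = (((1/3)*8/2)*(-49))*22 = (((1/3)*(1/2)*8)*(-49))*22 = ((4/3)*(-49))*22 = -196/3*22 = -4312/3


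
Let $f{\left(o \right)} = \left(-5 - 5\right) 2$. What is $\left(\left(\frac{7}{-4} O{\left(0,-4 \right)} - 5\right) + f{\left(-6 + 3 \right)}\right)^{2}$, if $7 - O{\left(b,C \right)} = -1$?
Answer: $1521$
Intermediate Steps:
$O{\left(b,C \right)} = 8$ ($O{\left(b,C \right)} = 7 - -1 = 7 + 1 = 8$)
$f{\left(o \right)} = -20$ ($f{\left(o \right)} = \left(-10\right) 2 = -20$)
$\left(\left(\frac{7}{-4} O{\left(0,-4 \right)} - 5\right) + f{\left(-6 + 3 \right)}\right)^{2} = \left(\left(\frac{7}{-4} \cdot 8 - 5\right) - 20\right)^{2} = \left(\left(7 \left(- \frac{1}{4}\right) 8 - 5\right) - 20\right)^{2} = \left(\left(\left(- \frac{7}{4}\right) 8 - 5\right) - 20\right)^{2} = \left(\left(-14 - 5\right) - 20\right)^{2} = \left(-19 - 20\right)^{2} = \left(-39\right)^{2} = 1521$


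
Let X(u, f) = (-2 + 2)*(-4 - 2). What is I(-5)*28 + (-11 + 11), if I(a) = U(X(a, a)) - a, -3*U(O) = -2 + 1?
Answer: 448/3 ≈ 149.33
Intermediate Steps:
X(u, f) = 0 (X(u, f) = 0*(-6) = 0)
U(O) = 1/3 (U(O) = -(-2 + 1)/3 = -1/3*(-1) = 1/3)
I(a) = 1/3 - a
I(-5)*28 + (-11 + 11) = (1/3 - 1*(-5))*28 + (-11 + 11) = (1/3 + 5)*28 + 0 = (16/3)*28 + 0 = 448/3 + 0 = 448/3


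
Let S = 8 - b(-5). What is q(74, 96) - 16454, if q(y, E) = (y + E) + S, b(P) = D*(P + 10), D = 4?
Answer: -16296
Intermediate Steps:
b(P) = 40 + 4*P (b(P) = 4*(P + 10) = 4*(10 + P) = 40 + 4*P)
S = -12 (S = 8 - (40 + 4*(-5)) = 8 - (40 - 20) = 8 - 1*20 = 8 - 20 = -12)
q(y, E) = -12 + E + y (q(y, E) = (y + E) - 12 = (E + y) - 12 = -12 + E + y)
q(74, 96) - 16454 = (-12 + 96 + 74) - 16454 = 158 - 16454 = -16296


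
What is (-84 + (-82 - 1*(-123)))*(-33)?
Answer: 1419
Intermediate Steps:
(-84 + (-82 - 1*(-123)))*(-33) = (-84 + (-82 + 123))*(-33) = (-84 + 41)*(-33) = -43*(-33) = 1419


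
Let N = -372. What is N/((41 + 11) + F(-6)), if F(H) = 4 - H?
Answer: -6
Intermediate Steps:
N/((41 + 11) + F(-6)) = -372/((41 + 11) + (4 - 1*(-6))) = -372/(52 + (4 + 6)) = -372/(52 + 10) = -372/62 = -372*1/62 = -6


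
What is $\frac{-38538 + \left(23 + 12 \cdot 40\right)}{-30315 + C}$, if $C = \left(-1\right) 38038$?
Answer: $\frac{38035}{68353} \approx 0.55645$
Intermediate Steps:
$C = -38038$
$\frac{-38538 + \left(23 + 12 \cdot 40\right)}{-30315 + C} = \frac{-38538 + \left(23 + 12 \cdot 40\right)}{-30315 - 38038} = \frac{-38538 + \left(23 + 480\right)}{-68353} = \left(-38538 + 503\right) \left(- \frac{1}{68353}\right) = \left(-38035\right) \left(- \frac{1}{68353}\right) = \frac{38035}{68353}$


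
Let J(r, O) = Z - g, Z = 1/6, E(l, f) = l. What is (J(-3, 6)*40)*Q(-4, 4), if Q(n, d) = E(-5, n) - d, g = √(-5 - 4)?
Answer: -60 + 1080*I ≈ -60.0 + 1080.0*I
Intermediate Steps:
g = 3*I (g = √(-9) = 3*I ≈ 3.0*I)
Z = ⅙ ≈ 0.16667
J(r, O) = ⅙ - 3*I
Q(n, d) = -5 - d
(J(-3, 6)*40)*Q(-4, 4) = ((⅙ - 3*I)*40)*(-5 - 1*4) = (20/3 - 120*I)*(-5 - 4) = (20/3 - 120*I)*(-9) = -60 + 1080*I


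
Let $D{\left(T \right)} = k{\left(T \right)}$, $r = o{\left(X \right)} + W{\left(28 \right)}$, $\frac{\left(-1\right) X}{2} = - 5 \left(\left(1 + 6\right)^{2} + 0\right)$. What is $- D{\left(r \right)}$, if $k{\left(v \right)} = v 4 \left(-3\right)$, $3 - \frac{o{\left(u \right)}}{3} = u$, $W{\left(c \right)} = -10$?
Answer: $-17652$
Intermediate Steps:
$X = 490$ ($X = - 2 \left(- 5 \left(\left(1 + 6\right)^{2} + 0\right)\right) = - 2 \left(- 5 \left(7^{2} + 0\right)\right) = - 2 \left(- 5 \left(49 + 0\right)\right) = - 2 \left(\left(-5\right) 49\right) = \left(-2\right) \left(-245\right) = 490$)
$o{\left(u \right)} = 9 - 3 u$
$k{\left(v \right)} = - 12 v$ ($k{\left(v \right)} = 4 v \left(-3\right) = - 12 v$)
$r = -1471$ ($r = \left(9 - 1470\right) - 10 = -1461 - 10 = -1471$)
$D{\left(T \right)} = - 12 T$
$- D{\left(r \right)} = - \left(-12\right) \left(-1471\right) = \left(-1\right) 17652 = -17652$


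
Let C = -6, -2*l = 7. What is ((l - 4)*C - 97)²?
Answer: 2704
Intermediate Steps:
l = -7/2 (l = -½*7 = -7/2 ≈ -3.5000)
((l - 4)*C - 97)² = ((-7/2 - 4)*(-6) - 97)² = (-15/2*(-6) - 97)² = (45 - 97)² = (-52)² = 2704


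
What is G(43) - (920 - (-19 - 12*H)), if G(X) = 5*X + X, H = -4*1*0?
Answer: -681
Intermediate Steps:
H = 0 (H = -4*0 = 0)
G(X) = 6*X
G(43) - (920 - (-19 - 12*H)) = 6*43 - (920 - (-19 - 12*0)) = 258 - (920 - (-19 + 0)) = 258 - (920 - 1*(-19)) = 258 - (920 + 19) = 258 - 1*939 = 258 - 939 = -681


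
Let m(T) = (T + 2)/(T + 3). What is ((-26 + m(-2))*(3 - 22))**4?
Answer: 59553569296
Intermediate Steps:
m(T) = (2 + T)/(3 + T)
((-26 + m(-2))*(3 - 22))**4 = ((-26 + (2 - 2)/(3 - 2))*(3 - 22))**4 = ((-26 + 0/1)*(-19))**4 = ((-26 + 1*0)*(-19))**4 = ((-26 + 0)*(-19))**4 = (-26*(-19))**4 = 494**4 = 59553569296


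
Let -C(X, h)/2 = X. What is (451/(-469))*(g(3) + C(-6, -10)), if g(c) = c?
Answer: -6765/469 ≈ -14.424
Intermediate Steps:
C(X, h) = -2*X
(451/(-469))*(g(3) + C(-6, -10)) = (451/(-469))*(3 - 2*(-6)) = (451*(-1/469))*(3 + 12) = -451/469*15 = -6765/469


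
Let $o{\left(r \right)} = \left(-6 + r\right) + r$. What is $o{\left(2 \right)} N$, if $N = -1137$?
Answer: $2274$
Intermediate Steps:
$o{\left(r \right)} = -6 + 2 r$
$o{\left(2 \right)} N = \left(-6 + 2 \cdot 2\right) \left(-1137\right) = \left(-6 + 4\right) \left(-1137\right) = \left(-2\right) \left(-1137\right) = 2274$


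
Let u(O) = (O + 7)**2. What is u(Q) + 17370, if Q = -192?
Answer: 51595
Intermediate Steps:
u(O) = (7 + O)**2
u(Q) + 17370 = (7 - 192)**2 + 17370 = (-185)**2 + 17370 = 34225 + 17370 = 51595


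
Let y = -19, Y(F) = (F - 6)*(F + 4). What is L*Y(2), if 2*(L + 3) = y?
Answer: 300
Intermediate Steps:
Y(F) = (-6 + F)*(4 + F)
L = -25/2 (L = -3 + (1/2)*(-19) = -3 - 19/2 = -25/2 ≈ -12.500)
L*Y(2) = -25*(-24 + 2**2 - 2*2)/2 = -25*(-24 + 4 - 4)/2 = -25/2*(-24) = 300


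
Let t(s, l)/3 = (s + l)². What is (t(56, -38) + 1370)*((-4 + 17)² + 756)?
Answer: 2166350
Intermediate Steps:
t(s, l) = 3*(l + s)² (t(s, l) = 3*(s + l)² = 3*(l + s)²)
(t(56, -38) + 1370)*((-4 + 17)² + 756) = (3*(-38 + 56)² + 1370)*((-4 + 17)² + 756) = (3*18² + 1370)*(13² + 756) = (3*324 + 1370)*(169 + 756) = (972 + 1370)*925 = 2342*925 = 2166350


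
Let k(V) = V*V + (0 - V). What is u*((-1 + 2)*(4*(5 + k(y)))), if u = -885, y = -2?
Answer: -38940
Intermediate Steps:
k(V) = V**2 - V
u*((-1 + 2)*(4*(5 + k(y)))) = -885*(-1 + 2)*4*(5 - 2*(-1 - 2)) = -885*4*(5 - 2*(-3)) = -885*4*(5 + 6) = -885*4*11 = -885*44 = -38940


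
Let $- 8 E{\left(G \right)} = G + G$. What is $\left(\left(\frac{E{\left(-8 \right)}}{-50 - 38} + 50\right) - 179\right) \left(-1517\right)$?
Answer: $\frac{8612009}{44} \approx 1.9573 \cdot 10^{5}$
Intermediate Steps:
$E{\left(G \right)} = - \frac{G}{4}$ ($E{\left(G \right)} = - \frac{G + G}{8} = - \frac{2 G}{8} = - \frac{G}{4}$)
$\left(\left(\frac{E{\left(-8 \right)}}{-50 - 38} + 50\right) - 179\right) \left(-1517\right) = \left(\left(\frac{\left(- \frac{1}{4}\right) \left(-8\right)}{-50 - 38} + 50\right) - 179\right) \left(-1517\right) = \left(\left(\frac{2}{-88} + 50\right) - 179\right) \left(-1517\right) = \left(\left(2 \left(- \frac{1}{88}\right) + 50\right) - 179\right) \left(-1517\right) = \left(\left(- \frac{1}{44} + 50\right) - 179\right) \left(-1517\right) = \left(\frac{2199}{44} - 179\right) \left(-1517\right) = \left(- \frac{5677}{44}\right) \left(-1517\right) = \frac{8612009}{44}$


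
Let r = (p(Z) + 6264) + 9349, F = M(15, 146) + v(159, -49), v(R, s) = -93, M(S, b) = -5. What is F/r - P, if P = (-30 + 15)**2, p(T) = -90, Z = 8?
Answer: -3492773/15523 ≈ -225.01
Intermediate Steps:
F = -98 (F = -5 - 93 = -98)
P = 225 (P = (-15)**2 = 225)
r = 15523 (r = (-90 + 6264) + 9349 = 6174 + 9349 = 15523)
F/r - P = -98/15523 - 1*225 = -98*1/15523 - 225 = -98/15523 - 225 = -3492773/15523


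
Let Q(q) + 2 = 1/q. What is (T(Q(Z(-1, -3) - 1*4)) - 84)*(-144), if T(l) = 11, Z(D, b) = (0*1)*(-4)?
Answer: 10512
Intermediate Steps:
Z(D, b) = 0 (Z(D, b) = 0*(-4) = 0)
Q(q) = -2 + 1/q
(T(Q(Z(-1, -3) - 1*4)) - 84)*(-144) = (11 - 84)*(-144) = -73*(-144) = 10512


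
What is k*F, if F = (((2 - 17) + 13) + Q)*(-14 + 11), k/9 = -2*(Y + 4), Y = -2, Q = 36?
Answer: 3672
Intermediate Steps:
k = -36 (k = 9*(-2*(-2 + 4)) = 9*(-2*2) = 9*(-4) = -36)
F = -102 (F = (((2 - 17) + 13) + 36)*(-14 + 11) = ((-15 + 13) + 36)*(-3) = (-2 + 36)*(-3) = 34*(-3) = -102)
k*F = -36*(-102) = 3672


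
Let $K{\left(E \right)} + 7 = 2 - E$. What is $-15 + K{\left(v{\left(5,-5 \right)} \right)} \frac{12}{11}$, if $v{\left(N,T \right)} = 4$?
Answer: $- \frac{273}{11} \approx -24.818$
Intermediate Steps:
$K{\left(E \right)} = -5 - E$ ($K{\left(E \right)} = -7 - \left(-2 + E\right) = -5 - E$)
$-15 + K{\left(v{\left(5,-5 \right)} \right)} \frac{12}{11} = -15 + \left(-5 - 4\right) \frac{12}{11} = -15 + \left(-5 - 4\right) 12 \cdot \frac{1}{11} = -15 - \frac{108}{11} = - \frac{273}{11}$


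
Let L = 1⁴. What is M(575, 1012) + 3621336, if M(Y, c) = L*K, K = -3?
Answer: 3621333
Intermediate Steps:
L = 1
M(Y, c) = -3 (M(Y, c) = 1*(-3) = -3)
M(575, 1012) + 3621336 = -3 + 3621336 = 3621333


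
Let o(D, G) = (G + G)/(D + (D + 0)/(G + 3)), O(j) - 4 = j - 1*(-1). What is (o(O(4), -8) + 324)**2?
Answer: 8386816/81 ≈ 1.0354e+5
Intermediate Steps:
O(j) = 5 + j (O(j) = 4 + (j - 1*(-1)) = 4 + (j + 1) = 4 + (1 + j) = 5 + j)
o(D, G) = 2*G/(D + D/(3 + G)) (o(D, G) = (2*G)/(D + D/(3 + G)) = 2*G/(D + D/(3 + G)))
(o(O(4), -8) + 324)**2 = (2*(-8)*(3 - 8)/((5 + 4)*(4 - 8)) + 324)**2 = (2*(-8)*(-5)/(9*(-4)) + 324)**2 = (2*(-8)*(1/9)*(-1/4)*(-5) + 324)**2 = (-20/9 + 324)**2 = (2896/9)**2 = 8386816/81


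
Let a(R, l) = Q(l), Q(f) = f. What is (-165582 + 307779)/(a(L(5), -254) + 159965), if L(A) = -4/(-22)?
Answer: 341/383 ≈ 0.89034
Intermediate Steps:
L(A) = 2/11 (L(A) = -4*(-1/22) = 2/11)
a(R, l) = l
(-165582 + 307779)/(a(L(5), -254) + 159965) = (-165582 + 307779)/(-254 + 159965) = 142197/159711 = 142197*(1/159711) = 341/383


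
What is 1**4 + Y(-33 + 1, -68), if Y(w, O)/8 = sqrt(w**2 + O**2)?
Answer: 1 + 32*sqrt(353) ≈ 602.23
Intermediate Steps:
Y(w, O) = 8*sqrt(O**2 + w**2) (Y(w, O) = 8*sqrt(w**2 + O**2) = 8*sqrt(O**2 + w**2))
1**4 + Y(-33 + 1, -68) = 1**4 + 8*sqrt((-68)**2 + (-33 + 1)**2) = 1 + 8*sqrt(4624 + (-32)**2) = 1 + 8*sqrt(4624 + 1024) = 1 + 8*sqrt(5648) = 1 + 8*(4*sqrt(353)) = 1 + 32*sqrt(353)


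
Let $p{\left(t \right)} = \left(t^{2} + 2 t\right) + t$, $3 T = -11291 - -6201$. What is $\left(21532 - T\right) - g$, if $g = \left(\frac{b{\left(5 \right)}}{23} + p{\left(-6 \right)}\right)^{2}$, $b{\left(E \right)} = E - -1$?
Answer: $\frac{36334694}{1587} \approx 22895.0$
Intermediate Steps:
$b{\left(E \right)} = 1 + E$ ($b{\left(E \right)} = E + 1 = 1 + E$)
$T = - \frac{5090}{3}$ ($T = \frac{-11291 - -6201}{3} = \frac{-11291 + 6201}{3} = \frac{1}{3} \left(-5090\right) = - \frac{5090}{3} \approx -1696.7$)
$p{\left(t \right)} = t^{2} + 3 t$
$g = \frac{176400}{529}$ ($g = \left(\frac{1 + 5}{23} - 6 \left(3 - 6\right)\right)^{2} = \left(6 \cdot \frac{1}{23} - -18\right)^{2} = \left(\frac{6}{23} + 18\right)^{2} = \left(\frac{420}{23}\right)^{2} = \frac{176400}{529} \approx 333.46$)
$\left(21532 - T\right) - g = \left(21532 - - \frac{5090}{3}\right) - \frac{176400}{529} = \left(21532 + \frac{5090}{3}\right) - \frac{176400}{529} = \frac{69686}{3} - \frac{176400}{529} = \frac{36334694}{1587}$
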